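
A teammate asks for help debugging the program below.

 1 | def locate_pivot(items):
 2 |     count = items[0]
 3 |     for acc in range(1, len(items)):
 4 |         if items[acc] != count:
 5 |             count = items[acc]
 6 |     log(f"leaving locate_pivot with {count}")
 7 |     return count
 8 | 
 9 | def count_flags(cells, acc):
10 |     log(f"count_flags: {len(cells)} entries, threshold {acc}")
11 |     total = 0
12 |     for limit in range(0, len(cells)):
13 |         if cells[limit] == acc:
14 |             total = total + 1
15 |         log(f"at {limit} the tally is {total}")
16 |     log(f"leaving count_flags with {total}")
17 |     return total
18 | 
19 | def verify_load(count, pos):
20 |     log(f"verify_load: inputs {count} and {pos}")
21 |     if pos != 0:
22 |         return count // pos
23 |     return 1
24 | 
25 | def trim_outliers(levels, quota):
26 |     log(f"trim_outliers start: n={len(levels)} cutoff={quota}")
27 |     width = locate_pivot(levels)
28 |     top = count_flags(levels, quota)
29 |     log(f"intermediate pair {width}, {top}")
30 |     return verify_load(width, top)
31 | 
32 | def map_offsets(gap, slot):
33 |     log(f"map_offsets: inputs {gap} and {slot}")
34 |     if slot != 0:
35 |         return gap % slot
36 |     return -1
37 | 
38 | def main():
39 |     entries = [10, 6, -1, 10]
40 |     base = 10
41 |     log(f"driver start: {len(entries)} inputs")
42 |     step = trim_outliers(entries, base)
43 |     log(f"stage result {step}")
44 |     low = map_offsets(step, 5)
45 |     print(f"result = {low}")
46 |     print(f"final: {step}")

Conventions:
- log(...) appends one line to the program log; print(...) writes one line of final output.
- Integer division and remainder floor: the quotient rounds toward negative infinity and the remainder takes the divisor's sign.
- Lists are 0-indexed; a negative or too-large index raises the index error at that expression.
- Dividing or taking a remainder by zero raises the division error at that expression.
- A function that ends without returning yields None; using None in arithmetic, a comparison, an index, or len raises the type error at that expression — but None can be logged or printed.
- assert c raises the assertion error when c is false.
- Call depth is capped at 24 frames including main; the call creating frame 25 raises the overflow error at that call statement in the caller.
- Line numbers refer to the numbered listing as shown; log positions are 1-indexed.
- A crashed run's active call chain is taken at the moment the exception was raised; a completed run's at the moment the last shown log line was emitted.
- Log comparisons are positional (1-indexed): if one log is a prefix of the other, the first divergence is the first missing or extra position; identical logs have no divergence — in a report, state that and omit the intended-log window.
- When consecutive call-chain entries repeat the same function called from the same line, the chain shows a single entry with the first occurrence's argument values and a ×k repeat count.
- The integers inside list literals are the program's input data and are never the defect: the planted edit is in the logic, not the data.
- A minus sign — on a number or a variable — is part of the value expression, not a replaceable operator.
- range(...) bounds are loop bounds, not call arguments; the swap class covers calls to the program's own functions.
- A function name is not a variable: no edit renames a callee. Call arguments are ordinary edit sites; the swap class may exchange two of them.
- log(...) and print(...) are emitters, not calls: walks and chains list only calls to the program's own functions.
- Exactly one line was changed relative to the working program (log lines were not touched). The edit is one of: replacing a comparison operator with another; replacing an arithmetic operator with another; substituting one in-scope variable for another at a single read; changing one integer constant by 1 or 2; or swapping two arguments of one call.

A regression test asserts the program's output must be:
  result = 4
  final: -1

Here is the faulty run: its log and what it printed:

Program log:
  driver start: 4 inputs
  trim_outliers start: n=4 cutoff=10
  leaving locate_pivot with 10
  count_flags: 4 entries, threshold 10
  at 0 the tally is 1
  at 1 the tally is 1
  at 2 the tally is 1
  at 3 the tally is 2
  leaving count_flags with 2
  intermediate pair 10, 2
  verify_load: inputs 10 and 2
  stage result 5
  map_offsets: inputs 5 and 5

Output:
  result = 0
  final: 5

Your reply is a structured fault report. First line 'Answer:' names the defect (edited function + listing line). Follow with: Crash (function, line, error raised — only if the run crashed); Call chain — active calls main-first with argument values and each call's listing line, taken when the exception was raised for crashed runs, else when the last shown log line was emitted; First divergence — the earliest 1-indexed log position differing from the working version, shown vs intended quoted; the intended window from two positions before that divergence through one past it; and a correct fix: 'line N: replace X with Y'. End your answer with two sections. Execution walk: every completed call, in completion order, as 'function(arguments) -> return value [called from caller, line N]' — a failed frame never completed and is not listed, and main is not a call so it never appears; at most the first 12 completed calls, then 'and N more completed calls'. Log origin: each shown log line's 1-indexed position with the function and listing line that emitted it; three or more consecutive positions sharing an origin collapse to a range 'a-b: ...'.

Answer: the defect is in locate_pivot at line 4.
The tell: Log line 3 is where behavior first shows: 'leaving locate_pivot with 10' appears instead of 'leaving locate_pivot with -1'.
Call chain: main -> map_offsets(5, 5) (called at line 44).
First divergence: at position 3 the run shows 'leaving locate_pivot with 10' where the working version logs 'leaving locate_pivot with -1'.
Intended log window:
  1: driver start: 4 inputs
  2: trim_outliers start: n=4 cutoff=10
  3: leaving locate_pivot with -1
  4: count_flags: 4 entries, threshold 10
Execution walk:
  locate_pivot([10, 6, -1, 10]) -> 10  [called from trim_outliers, line 27]
  count_flags([10, 6, -1, 10], 10) -> 2  [called from trim_outliers, line 28]
  verify_load(10, 2) -> 5  [called from trim_outliers, line 30]
  trim_outliers([10, 6, -1, 10], 10) -> 5  [called from main, line 42]
  map_offsets(5, 5) -> 0  [called from main, line 44]
Log origin:
  1: logged in main at line 41
  2: logged in trim_outliers at line 26
  3: logged in locate_pivot at line 6
  4: logged in count_flags at line 10
  5-8: logged in count_flags at line 15
  9: logged in count_flags at line 16
  10: logged in trim_outliers at line 29
  11: logged in verify_load at line 20
  12: logged in main at line 43
  13: logged in map_offsets at line 33
A correct fix: line 4: replace `!=` with `<`.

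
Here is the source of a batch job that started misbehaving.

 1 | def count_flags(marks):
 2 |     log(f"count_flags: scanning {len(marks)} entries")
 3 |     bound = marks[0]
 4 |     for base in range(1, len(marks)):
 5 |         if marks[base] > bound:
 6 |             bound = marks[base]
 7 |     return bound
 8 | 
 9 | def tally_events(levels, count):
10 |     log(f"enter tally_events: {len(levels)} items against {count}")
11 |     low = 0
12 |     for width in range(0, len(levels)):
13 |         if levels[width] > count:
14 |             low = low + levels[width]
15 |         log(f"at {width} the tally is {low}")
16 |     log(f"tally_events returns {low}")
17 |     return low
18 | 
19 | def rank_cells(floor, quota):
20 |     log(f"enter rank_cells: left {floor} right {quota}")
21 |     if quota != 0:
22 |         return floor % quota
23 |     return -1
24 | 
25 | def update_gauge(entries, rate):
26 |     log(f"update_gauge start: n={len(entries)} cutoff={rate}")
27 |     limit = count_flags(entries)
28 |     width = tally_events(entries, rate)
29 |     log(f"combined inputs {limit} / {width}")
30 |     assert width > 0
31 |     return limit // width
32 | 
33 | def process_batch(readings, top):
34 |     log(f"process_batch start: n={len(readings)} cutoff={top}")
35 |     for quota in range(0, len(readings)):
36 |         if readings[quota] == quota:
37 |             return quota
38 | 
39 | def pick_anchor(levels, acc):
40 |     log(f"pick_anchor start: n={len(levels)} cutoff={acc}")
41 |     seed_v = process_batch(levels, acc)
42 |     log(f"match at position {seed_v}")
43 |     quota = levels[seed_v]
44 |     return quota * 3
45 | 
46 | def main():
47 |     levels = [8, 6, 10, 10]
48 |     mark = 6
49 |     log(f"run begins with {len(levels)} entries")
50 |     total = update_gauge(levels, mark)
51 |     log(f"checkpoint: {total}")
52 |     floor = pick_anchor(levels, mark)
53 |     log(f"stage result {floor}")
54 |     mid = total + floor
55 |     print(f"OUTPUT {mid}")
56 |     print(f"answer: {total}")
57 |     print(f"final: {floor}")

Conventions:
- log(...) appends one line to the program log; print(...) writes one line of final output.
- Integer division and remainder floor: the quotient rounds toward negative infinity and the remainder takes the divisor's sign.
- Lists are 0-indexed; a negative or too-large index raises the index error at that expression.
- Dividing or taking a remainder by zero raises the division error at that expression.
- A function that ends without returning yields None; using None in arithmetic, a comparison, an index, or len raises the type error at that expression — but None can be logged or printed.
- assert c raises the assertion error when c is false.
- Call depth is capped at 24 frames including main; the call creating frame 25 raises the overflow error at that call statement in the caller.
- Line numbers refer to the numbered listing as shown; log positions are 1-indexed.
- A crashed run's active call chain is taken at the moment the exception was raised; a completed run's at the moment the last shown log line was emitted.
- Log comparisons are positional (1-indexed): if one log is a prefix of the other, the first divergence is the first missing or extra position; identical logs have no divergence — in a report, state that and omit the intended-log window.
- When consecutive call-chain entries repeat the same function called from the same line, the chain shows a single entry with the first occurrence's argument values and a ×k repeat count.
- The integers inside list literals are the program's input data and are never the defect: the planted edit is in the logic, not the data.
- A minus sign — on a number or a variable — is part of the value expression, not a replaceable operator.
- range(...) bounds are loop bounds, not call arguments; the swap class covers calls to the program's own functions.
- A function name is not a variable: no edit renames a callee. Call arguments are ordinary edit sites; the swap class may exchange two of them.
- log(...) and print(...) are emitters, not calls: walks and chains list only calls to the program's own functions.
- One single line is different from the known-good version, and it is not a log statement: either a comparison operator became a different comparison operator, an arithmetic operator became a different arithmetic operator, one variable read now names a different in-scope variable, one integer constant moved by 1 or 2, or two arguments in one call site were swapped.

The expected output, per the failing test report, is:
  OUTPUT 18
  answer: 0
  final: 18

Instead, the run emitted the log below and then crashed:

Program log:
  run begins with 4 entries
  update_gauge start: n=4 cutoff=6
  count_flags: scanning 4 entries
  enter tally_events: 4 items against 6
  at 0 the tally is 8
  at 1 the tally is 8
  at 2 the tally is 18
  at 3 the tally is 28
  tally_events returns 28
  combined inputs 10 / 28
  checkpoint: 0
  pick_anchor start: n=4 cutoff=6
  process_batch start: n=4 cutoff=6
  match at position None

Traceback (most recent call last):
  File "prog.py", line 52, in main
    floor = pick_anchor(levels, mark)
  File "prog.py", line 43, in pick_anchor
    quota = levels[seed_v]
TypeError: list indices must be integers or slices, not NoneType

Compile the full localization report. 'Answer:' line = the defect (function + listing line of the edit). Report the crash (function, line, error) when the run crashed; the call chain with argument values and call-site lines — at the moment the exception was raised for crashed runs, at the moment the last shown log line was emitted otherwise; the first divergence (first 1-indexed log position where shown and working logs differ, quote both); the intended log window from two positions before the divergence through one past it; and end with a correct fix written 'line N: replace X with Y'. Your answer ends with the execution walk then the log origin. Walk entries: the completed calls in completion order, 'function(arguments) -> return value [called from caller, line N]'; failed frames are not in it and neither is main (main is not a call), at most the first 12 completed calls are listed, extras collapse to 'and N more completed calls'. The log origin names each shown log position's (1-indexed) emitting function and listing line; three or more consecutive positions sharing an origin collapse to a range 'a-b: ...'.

Answer: the defect is in process_batch at line 36.
The tell: Log line 14 is where behavior first shows: 'match at position None' appears instead of 'match at position 1'.
Crash: pick_anchor, line 43, TypeError.
Call chain: main -> pick_anchor([8, 6, 10, 10], 6) (called at line 52).
First divergence: at position 14 the run shows 'match at position None' where the working version logs 'match at position 1'.
Intended log window:
  12: pick_anchor start: n=4 cutoff=6
  13: process_batch start: n=4 cutoff=6
  14: match at position 1
  15: stage result 18
Execution walk:
  count_flags([8, 6, 10, 10]) -> 10  [called from update_gauge, line 27]
  tally_events([8, 6, 10, 10], 6) -> 28  [called from update_gauge, line 28]
  update_gauge([8, 6, 10, 10], 6) -> 0  [called from main, line 50]
  process_batch([8, 6, 10, 10], 6) -> None  [called from pick_anchor, line 41]
Log origins:
  1: logged in main at line 49
  2: logged in update_gauge at line 26
  3: logged in count_flags at line 2
  4: logged in tally_events at line 10
  5-8: logged in tally_events at line 15
  9: logged in tally_events at line 16
  10: logged in update_gauge at line 29
  11: logged in main at line 51
  12: logged in pick_anchor at line 40
  13: logged in process_batch at line 34
  14: logged in pick_anchor at line 42
A correct fix: line 36: replace `readings[quota] == quota` with `readings[quota] == top`.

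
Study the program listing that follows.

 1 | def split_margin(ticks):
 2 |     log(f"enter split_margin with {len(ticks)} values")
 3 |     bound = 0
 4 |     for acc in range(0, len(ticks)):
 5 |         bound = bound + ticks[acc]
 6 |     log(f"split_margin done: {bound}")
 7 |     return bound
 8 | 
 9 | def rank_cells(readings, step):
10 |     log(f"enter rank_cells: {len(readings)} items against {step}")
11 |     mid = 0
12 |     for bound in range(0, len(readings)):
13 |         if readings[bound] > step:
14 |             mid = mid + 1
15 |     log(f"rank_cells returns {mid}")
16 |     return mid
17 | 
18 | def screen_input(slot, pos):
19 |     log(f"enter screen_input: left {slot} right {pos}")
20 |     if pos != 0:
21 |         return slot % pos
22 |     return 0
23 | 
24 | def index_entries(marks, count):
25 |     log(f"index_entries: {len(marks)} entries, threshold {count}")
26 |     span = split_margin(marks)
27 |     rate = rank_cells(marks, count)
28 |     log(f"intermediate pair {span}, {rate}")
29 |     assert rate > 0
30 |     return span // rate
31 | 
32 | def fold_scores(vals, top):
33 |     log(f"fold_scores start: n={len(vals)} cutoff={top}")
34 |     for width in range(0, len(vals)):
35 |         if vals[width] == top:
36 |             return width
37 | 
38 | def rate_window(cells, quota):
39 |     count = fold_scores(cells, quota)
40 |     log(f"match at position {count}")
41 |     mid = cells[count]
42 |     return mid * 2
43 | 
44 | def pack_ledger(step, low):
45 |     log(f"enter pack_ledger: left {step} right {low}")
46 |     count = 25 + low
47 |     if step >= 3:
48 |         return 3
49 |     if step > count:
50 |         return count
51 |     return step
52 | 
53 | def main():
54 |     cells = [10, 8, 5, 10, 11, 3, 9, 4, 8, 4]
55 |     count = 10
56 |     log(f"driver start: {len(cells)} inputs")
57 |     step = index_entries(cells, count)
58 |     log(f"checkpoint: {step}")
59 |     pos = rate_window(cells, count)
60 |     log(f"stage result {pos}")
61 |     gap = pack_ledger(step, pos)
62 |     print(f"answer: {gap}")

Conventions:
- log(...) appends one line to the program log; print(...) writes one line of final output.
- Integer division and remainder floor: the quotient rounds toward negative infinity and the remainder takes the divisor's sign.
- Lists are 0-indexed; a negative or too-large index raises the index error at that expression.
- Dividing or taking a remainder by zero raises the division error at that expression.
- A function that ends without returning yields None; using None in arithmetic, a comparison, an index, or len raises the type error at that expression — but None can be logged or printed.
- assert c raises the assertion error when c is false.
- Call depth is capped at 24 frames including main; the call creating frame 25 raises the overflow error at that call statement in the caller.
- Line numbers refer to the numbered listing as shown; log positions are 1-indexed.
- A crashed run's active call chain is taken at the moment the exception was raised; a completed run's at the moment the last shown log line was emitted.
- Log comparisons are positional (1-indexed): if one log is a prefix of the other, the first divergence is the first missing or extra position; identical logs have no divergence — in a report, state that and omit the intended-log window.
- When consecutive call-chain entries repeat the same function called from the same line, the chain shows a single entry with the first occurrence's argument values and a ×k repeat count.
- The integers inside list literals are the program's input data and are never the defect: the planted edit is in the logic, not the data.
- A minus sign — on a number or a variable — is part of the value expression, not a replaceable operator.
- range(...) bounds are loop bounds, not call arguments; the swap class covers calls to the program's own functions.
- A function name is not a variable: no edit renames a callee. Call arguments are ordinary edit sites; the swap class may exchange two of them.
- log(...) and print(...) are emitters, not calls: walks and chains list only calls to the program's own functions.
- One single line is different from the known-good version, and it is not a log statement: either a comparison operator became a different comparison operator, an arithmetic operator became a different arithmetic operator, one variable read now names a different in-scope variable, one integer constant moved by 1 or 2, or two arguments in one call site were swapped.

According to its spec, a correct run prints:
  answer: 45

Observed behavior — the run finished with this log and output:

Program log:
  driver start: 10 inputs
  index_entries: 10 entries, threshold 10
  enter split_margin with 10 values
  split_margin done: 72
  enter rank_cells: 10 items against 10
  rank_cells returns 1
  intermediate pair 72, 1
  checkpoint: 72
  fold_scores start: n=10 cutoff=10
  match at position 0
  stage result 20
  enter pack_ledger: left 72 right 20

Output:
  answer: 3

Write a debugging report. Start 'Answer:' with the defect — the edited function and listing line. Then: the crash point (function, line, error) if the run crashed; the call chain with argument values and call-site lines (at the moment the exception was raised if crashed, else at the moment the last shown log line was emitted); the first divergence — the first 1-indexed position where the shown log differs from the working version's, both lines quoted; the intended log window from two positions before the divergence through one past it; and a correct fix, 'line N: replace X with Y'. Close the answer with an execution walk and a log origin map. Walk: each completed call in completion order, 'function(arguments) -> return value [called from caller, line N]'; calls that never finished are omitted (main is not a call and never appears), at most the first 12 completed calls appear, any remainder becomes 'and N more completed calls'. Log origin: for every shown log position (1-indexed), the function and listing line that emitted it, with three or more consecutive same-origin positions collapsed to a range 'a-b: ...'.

Answer: the defect is in pack_ledger at line 47.
Core observation: Log streams are identical — the defect surfaces only in the printed output.
Call chain: main -> pack_ledger(72, 20) (called at line 61).
First divergence: none; the two logs match at every position.
Execution walk:
  split_margin([10, 8, 5, 10, 11, 3, 9, 4, 8, 4]) -> 72  [called from index_entries, line 26]
  rank_cells([10, 8, 5, 10, 11, 3, 9, 4, 8, 4], 10) -> 1  [called from index_entries, line 27]
  index_entries([10, 8, 5, 10, 11, 3, 9, 4, 8, 4], 10) -> 72  [called from main, line 57]
  fold_scores([10, 8, 5, 10, 11, 3, 9, 4, 8, 4], 10) -> 0  [called from rate_window, line 39]
  rate_window([10, 8, 5, 10, 11, 3, 9, 4, 8, 4], 10) -> 20  [called from main, line 59]
  pack_ledger(72, 20) -> 3  [called from main, line 61]
Log origins:
  1: emitted by main (line 56)
  2: emitted by index_entries (line 25)
  3: emitted by split_margin (line 2)
  4: emitted by split_margin (line 6)
  5: emitted by rank_cells (line 10)
  6: emitted by rank_cells (line 15)
  7: emitted by index_entries (line 28)
  8: emitted by main (line 58)
  9: emitted by fold_scores (line 33)
  10: emitted by rate_window (line 40)
  11: emitted by main (line 60)
  12: emitted by pack_ledger (line 45)
A correct fix: line 47: replace `>=` with `<`.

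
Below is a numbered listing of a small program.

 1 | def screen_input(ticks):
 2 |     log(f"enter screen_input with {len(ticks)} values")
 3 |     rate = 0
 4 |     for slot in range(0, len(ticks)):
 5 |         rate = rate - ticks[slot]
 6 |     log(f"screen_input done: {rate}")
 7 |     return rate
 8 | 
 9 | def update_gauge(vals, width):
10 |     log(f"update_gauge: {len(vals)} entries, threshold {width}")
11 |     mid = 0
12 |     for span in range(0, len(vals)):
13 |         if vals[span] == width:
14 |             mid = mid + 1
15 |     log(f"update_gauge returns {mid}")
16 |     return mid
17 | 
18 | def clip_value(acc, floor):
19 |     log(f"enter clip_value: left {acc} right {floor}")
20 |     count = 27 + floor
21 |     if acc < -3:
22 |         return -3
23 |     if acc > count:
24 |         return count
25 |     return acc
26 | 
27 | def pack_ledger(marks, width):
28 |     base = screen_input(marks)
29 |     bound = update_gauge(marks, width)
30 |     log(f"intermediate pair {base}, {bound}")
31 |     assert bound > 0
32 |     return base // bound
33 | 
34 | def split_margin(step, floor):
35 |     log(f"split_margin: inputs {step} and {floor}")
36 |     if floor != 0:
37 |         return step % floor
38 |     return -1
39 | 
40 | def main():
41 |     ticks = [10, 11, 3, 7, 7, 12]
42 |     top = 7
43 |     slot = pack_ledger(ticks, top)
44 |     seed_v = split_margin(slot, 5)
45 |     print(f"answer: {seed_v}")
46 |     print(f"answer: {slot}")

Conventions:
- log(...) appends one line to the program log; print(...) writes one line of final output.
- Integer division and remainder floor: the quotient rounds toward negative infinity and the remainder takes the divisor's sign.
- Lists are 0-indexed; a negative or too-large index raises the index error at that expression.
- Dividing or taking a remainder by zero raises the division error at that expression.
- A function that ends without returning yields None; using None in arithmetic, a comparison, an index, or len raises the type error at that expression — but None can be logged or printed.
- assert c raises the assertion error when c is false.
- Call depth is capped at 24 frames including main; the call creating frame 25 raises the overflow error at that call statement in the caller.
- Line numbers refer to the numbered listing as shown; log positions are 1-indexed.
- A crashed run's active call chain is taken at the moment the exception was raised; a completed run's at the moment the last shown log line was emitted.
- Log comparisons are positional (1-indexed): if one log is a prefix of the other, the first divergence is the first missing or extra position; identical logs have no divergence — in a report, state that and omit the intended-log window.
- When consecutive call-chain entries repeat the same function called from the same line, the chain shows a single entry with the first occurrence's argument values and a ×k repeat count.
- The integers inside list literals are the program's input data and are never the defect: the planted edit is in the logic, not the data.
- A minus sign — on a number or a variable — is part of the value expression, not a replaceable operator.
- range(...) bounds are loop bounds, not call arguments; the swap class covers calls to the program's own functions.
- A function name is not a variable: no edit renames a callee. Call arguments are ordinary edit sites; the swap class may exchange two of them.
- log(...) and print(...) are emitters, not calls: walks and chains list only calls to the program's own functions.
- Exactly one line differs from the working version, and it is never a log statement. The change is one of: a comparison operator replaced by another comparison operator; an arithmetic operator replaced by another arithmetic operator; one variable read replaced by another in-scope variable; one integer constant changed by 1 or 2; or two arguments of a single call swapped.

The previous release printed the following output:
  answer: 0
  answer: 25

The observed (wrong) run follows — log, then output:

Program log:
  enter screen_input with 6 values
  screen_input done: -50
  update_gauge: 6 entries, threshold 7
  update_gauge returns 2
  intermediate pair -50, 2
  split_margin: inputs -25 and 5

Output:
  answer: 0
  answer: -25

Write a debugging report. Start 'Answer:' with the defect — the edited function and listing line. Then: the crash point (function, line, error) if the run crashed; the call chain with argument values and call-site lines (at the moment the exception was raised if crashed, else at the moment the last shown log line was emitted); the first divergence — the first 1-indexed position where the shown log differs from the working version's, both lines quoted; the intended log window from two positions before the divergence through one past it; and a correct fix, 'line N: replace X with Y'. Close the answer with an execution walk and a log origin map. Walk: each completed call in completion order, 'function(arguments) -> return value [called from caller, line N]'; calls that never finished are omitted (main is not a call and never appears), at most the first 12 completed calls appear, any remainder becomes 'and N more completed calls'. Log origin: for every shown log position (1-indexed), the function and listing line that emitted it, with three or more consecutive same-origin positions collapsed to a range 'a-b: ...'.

Answer: the defect is in screen_input at line 5.
Key fact: The earliest visible damage is log position 2 — 'screen_input done: -50' rather than the intended 'screen_input done: 50'.
Call chain: main -> split_margin(-25, 5) (called at line 44).
First divergence: position 2 — shown 'screen_input done: -50', intended 'screen_input done: 50'.
Intended log window:
  1: enter screen_input with 6 values
  2: screen_input done: 50
  3: update_gauge: 6 entries, threshold 7
Execution walk:
  screen_input([10, 11, 3, 7, 7, 12]) -> -50  [called from pack_ledger, line 28]
  update_gauge([10, 11, 3, 7, 7, 12], 7) -> 2  [called from pack_ledger, line 29]
  pack_ledger([10, 11, 3, 7, 7, 12], 7) -> -25  [called from main, line 43]
  split_margin(-25, 5) -> 0  [called from main, line 44]
Origin of each log line:
  1: from screen_input, line 2
  2: from screen_input, line 6
  3: from update_gauge, line 10
  4: from update_gauge, line 15
  5: from pack_ledger, line 30
  6: from split_margin, line 35
A correct fix: line 5: replace `-` with `+`.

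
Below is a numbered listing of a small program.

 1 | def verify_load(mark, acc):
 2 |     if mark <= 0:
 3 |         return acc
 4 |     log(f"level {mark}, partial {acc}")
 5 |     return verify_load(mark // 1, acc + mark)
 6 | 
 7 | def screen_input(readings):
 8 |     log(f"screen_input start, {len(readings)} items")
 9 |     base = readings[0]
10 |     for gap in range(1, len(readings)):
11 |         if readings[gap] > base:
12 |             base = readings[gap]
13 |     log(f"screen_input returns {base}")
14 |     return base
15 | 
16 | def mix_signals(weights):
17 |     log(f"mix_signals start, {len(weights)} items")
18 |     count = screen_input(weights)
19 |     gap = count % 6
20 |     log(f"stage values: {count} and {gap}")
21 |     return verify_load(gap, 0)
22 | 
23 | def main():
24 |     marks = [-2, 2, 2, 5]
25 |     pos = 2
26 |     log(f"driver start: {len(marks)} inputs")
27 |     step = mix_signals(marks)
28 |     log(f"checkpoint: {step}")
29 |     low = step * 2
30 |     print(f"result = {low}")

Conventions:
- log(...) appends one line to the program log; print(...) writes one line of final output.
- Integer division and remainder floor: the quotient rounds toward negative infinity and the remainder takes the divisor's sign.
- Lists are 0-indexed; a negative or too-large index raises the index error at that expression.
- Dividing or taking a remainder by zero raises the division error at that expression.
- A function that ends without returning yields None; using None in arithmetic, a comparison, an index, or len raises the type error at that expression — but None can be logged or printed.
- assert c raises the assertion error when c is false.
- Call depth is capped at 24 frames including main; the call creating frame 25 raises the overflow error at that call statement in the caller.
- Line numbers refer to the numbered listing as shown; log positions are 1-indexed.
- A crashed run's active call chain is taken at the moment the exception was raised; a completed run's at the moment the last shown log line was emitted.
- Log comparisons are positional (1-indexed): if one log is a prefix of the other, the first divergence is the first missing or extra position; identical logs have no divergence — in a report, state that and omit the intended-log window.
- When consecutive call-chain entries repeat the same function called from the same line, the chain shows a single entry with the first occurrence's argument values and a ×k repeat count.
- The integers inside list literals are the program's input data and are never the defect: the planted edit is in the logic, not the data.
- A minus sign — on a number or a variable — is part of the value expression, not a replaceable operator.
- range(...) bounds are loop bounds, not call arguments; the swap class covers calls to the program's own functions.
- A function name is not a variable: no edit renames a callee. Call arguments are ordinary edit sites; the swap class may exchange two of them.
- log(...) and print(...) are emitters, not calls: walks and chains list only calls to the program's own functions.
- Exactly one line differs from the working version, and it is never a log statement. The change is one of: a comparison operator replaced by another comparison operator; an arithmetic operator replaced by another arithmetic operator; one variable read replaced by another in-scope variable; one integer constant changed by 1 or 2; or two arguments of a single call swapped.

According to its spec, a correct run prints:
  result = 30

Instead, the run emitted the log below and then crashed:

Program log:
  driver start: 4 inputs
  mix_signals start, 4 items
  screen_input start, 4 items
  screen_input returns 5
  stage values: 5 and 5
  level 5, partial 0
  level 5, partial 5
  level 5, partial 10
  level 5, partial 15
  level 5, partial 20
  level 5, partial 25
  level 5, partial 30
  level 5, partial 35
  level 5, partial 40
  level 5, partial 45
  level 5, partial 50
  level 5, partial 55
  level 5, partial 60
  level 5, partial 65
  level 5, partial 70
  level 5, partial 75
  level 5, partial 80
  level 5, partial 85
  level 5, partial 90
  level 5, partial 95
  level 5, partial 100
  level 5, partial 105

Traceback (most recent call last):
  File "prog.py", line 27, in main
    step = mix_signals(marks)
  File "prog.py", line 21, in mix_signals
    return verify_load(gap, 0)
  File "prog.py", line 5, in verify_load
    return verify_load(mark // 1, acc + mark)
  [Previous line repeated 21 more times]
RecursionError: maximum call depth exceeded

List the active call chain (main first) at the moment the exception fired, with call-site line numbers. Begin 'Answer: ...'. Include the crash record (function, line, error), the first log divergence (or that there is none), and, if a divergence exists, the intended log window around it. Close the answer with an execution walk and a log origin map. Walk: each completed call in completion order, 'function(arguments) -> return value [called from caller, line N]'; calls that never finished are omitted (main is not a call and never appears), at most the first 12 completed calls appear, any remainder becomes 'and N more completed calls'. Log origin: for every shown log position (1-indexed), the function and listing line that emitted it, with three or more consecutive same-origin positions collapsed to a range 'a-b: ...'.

Answer: main -> mix_signals (called at line 27) -> verify_load (called at line 21) -> verify_load (called at line 5) ×21.
Key fact: At log position 7 the runs split — shown 'level 5, partial 5', but the working version logs 'level 4, partial 5'.
Crash: verify_load, line 5, RecursionError.
First divergence: at position 7 the run shows 'level 5, partial 5' where the working version logs 'level 4, partial 5'.
Intended log window:
  5: stage values: 5 and 5
  6: level 5, partial 0
  7: level 4, partial 5
  8: level 3, partial 9
Execution walk:
  screen_input([-2, 2, 2, 5]) -> 5  [called from mix_signals, line 18]
Log line origins:
  1: emitted by main (line 26)
  2: emitted by mix_signals (line 17)
  3: emitted by screen_input (line 8)
  4: emitted by screen_input (line 13)
  5: emitted by mix_signals (line 20)
  6-27: emitted by verify_load (line 4)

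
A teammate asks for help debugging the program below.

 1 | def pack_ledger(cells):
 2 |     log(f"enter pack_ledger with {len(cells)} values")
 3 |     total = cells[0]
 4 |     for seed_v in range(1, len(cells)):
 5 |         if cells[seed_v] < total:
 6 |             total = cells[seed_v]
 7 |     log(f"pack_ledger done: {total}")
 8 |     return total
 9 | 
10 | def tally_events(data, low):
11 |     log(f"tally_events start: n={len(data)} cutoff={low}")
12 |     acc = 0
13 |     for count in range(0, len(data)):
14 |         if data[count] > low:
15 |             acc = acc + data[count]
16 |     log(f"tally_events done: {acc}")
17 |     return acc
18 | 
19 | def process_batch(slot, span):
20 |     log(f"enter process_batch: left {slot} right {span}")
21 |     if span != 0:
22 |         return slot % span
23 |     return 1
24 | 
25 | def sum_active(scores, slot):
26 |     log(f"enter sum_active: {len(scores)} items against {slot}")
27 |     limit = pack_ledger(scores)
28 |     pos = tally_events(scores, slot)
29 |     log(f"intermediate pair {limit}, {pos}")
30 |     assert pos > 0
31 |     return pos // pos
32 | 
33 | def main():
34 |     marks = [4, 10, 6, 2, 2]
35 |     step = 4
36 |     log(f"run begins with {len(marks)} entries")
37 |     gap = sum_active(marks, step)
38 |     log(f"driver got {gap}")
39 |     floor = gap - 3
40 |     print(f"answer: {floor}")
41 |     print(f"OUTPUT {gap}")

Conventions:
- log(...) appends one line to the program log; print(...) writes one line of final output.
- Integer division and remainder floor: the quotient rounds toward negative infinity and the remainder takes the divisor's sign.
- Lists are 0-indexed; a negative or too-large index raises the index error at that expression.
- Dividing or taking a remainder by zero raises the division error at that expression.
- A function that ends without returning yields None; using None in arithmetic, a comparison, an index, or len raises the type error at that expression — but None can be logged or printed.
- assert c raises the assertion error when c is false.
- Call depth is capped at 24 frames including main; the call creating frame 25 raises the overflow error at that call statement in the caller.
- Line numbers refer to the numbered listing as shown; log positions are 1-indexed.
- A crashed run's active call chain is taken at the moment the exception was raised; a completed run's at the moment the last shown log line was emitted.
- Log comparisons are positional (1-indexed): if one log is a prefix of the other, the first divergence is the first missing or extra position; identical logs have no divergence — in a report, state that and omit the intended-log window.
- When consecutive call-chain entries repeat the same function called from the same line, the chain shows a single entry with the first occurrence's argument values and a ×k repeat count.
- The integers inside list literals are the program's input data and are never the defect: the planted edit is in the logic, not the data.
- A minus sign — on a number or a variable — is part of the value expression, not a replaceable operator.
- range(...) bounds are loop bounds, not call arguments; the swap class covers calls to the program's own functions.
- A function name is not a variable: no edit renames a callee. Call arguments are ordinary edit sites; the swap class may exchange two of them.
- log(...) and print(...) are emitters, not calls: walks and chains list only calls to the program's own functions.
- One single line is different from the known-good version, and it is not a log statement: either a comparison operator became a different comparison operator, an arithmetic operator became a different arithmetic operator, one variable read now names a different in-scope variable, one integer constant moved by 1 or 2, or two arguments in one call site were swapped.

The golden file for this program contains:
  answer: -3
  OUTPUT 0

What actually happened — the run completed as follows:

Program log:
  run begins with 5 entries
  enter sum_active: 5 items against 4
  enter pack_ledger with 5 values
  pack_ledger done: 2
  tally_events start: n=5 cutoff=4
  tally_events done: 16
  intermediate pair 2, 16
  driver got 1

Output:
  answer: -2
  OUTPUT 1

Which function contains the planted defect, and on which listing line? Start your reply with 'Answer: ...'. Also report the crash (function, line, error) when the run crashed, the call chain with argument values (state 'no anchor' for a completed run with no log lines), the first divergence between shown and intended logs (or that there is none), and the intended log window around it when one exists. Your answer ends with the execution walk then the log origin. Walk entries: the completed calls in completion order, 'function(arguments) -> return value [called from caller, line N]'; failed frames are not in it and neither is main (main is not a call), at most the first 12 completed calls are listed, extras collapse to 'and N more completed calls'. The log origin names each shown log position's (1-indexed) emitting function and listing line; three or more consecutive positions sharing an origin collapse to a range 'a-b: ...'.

Answer: the defect is in sum_active at line 31.
The tell: Log line 8 is where behavior first shows: 'driver got 1' appears instead of 'driver got 0'.
Call chain: main.
First divergence: position 8; shown 'driver got 1' vs intended 'driver got 0'.
Intended log window:
  6: tally_events done: 16
  7: intermediate pair 2, 16
  8: driver got 0
Execution walk:
  pack_ledger([4, 10, 6, 2, 2]) -> 2  [called from sum_active, line 27]
  tally_events([4, 10, 6, 2, 2], 4) -> 16  [called from sum_active, line 28]
  sum_active([4, 10, 6, 2, 2], 4) -> 1  [called from main, line 37]
Log line origins:
  1: emitted by main (line 36)
  2: emitted by sum_active (line 26)
  3: emitted by pack_ledger (line 2)
  4: emitted by pack_ledger (line 7)
  5: emitted by tally_events (line 11)
  6: emitted by tally_events (line 16)
  7: emitted by sum_active (line 29)
  8: emitted by main (line 38)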